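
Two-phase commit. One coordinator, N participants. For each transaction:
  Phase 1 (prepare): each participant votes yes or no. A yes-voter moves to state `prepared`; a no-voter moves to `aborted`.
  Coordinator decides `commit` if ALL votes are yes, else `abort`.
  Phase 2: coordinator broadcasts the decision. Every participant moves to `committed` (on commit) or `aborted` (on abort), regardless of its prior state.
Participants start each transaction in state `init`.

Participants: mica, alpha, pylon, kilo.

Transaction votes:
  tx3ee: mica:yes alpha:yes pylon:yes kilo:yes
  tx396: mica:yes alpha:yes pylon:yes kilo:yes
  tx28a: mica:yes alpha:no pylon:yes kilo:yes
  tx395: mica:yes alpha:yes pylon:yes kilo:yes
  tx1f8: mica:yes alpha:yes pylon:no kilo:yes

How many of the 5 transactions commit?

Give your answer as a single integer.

Answer: 3

Derivation:
tx3ee: all yes -> commit (commits=1)
tx396: all yes -> commit (commits=2)
tx28a: no from alpha -> abort (commits=2)
tx395: all yes -> commit (commits=3)
tx1f8: no from pylon -> abort (commits=3)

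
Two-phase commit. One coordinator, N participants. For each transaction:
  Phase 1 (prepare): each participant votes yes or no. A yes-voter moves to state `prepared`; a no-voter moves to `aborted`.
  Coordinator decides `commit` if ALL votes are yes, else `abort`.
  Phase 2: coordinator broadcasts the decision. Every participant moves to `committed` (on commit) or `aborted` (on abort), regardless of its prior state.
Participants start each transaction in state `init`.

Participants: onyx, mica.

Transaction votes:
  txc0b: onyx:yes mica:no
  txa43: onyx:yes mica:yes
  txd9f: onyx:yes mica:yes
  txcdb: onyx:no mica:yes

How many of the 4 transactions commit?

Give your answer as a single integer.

txc0b: no from mica -> abort (commits=0)
txa43: all yes -> commit (commits=1)
txd9f: all yes -> commit (commits=2)
txcdb: no from onyx -> abort (commits=2)

Answer: 2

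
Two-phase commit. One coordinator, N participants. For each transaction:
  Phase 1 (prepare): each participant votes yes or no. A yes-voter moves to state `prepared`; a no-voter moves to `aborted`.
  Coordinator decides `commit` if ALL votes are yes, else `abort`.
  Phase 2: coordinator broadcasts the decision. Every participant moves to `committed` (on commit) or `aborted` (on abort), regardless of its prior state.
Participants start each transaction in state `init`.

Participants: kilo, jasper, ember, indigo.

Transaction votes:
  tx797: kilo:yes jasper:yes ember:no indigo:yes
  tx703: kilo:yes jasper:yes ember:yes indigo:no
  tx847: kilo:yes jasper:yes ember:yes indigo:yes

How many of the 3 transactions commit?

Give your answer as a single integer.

tx797: no from ember -> abort (commits=0)
tx703: no from indigo -> abort (commits=0)
tx847: all yes -> commit (commits=1)

Answer: 1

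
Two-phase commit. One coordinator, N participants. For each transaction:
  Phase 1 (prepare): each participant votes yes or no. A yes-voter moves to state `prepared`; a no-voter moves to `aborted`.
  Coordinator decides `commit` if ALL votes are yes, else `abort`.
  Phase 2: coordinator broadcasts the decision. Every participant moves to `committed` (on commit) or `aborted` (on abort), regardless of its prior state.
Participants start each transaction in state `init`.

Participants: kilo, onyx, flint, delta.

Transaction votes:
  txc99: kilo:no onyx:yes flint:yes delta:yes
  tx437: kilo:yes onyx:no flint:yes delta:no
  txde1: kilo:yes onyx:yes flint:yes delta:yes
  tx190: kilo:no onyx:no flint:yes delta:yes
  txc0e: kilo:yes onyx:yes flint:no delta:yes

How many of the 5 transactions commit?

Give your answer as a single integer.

txc99: no from kilo -> abort (commits=0)
tx437: no from onyx, delta -> abort (commits=0)
txde1: all yes -> commit (commits=1)
tx190: no from kilo, onyx -> abort (commits=1)
txc0e: no from flint -> abort (commits=1)

Answer: 1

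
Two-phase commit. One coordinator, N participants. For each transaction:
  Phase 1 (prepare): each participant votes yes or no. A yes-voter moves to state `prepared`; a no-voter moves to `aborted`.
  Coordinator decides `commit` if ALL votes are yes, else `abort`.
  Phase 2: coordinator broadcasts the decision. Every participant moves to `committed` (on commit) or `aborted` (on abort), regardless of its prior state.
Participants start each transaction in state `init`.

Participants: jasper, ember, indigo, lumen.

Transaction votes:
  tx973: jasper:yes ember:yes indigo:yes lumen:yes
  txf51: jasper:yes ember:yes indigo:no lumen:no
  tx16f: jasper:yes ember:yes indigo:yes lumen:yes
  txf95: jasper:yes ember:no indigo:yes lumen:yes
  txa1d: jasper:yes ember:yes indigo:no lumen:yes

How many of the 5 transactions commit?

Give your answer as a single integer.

Answer: 2

Derivation:
tx973: all yes -> commit (commits=1)
txf51: no from indigo, lumen -> abort (commits=1)
tx16f: all yes -> commit (commits=2)
txf95: no from ember -> abort (commits=2)
txa1d: no from indigo -> abort (commits=2)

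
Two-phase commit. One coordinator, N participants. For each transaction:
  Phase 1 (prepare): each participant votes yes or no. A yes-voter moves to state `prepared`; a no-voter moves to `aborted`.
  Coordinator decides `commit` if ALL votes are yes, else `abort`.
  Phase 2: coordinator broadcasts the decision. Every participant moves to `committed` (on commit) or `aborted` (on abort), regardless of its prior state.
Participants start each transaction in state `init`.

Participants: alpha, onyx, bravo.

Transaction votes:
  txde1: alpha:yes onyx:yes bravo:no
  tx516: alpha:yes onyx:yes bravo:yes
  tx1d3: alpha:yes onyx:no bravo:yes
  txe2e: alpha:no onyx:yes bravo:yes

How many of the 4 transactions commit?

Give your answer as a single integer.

txde1: no from bravo -> abort (commits=0)
tx516: all yes -> commit (commits=1)
tx1d3: no from onyx -> abort (commits=1)
txe2e: no from alpha -> abort (commits=1)

Answer: 1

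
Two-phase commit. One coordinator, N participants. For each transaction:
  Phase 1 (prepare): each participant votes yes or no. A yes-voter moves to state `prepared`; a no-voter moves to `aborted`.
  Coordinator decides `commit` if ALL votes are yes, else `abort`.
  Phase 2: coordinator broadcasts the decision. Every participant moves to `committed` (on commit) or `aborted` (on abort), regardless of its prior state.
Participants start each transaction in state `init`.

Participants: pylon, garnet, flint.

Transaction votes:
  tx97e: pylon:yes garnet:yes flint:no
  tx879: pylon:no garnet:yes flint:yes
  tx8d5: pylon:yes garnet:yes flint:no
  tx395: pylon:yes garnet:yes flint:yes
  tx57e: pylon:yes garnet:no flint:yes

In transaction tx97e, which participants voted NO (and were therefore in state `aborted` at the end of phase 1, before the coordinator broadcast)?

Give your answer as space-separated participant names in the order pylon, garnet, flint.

Answer: flint

Derivation:
Txn tx97e phase 1: pylon yes -> prepared; garnet yes -> prepared; flint no -> aborted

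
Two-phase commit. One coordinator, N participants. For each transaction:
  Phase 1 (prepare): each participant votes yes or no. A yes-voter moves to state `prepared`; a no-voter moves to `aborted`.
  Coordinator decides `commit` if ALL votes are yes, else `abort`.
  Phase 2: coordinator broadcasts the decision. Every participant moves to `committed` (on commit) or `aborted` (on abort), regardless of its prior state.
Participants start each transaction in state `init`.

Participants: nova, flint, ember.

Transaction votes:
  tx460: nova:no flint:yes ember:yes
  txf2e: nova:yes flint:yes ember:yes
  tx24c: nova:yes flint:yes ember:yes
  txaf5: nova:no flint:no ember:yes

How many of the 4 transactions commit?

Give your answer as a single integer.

tx460: no from nova -> abort (commits=0)
txf2e: all yes -> commit (commits=1)
tx24c: all yes -> commit (commits=2)
txaf5: no from nova, flint -> abort (commits=2)

Answer: 2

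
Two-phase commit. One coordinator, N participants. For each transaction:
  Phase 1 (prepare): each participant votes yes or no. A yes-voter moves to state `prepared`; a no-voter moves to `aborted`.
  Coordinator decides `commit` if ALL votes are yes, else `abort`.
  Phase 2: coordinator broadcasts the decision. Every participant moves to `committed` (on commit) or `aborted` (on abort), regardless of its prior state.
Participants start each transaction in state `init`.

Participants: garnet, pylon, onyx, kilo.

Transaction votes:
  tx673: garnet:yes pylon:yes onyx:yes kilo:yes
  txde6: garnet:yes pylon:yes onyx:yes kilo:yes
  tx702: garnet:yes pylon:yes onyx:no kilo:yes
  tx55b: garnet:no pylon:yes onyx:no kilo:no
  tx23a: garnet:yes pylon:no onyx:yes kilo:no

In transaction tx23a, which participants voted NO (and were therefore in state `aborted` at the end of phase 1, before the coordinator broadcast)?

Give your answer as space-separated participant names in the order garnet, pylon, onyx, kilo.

Answer: pylon kilo

Derivation:
Txn tx23a phase 1: garnet yes -> prepared; pylon no -> aborted; onyx yes -> prepared; kilo no -> aborted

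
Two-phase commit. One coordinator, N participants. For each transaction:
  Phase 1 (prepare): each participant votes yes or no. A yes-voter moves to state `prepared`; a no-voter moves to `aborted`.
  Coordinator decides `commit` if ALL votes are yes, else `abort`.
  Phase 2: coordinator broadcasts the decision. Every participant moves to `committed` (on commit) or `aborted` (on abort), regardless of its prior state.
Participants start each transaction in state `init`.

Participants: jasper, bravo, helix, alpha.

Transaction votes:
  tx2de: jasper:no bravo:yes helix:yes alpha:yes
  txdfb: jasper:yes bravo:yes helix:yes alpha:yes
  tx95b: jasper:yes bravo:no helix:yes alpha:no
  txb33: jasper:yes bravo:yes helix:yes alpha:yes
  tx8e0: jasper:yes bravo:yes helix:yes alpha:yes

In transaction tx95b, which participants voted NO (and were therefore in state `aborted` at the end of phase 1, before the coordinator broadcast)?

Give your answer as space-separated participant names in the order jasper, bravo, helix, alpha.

Answer: bravo alpha

Derivation:
Txn tx95b phase 1: jasper yes -> prepared; bravo no -> aborted; helix yes -> prepared; alpha no -> aborted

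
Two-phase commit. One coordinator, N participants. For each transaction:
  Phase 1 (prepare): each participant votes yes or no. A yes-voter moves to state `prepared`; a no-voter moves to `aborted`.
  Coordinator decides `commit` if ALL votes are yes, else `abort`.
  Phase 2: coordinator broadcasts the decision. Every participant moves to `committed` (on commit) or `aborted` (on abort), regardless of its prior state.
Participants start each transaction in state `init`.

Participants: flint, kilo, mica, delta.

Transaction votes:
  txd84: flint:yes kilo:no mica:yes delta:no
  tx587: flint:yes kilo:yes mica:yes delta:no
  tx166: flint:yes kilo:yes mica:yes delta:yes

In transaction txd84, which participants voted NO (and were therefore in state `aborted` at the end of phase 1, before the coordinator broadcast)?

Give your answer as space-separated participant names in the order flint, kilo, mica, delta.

Answer: kilo delta

Derivation:
Txn txd84 phase 1: flint yes -> prepared; kilo no -> aborted; mica yes -> prepared; delta no -> aborted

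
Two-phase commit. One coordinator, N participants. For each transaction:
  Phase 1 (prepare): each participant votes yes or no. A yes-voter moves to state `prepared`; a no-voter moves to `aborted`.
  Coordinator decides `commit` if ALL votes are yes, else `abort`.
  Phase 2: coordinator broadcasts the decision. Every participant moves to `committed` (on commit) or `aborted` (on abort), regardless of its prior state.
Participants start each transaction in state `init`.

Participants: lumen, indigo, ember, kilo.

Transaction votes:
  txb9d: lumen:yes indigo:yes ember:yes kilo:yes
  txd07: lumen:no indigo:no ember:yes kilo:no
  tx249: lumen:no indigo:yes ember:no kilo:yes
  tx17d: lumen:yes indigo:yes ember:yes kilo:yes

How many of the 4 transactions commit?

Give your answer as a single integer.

Answer: 2

Derivation:
txb9d: all yes -> commit (commits=1)
txd07: no from lumen, indigo, kilo -> abort (commits=1)
tx249: no from lumen, ember -> abort (commits=1)
tx17d: all yes -> commit (commits=2)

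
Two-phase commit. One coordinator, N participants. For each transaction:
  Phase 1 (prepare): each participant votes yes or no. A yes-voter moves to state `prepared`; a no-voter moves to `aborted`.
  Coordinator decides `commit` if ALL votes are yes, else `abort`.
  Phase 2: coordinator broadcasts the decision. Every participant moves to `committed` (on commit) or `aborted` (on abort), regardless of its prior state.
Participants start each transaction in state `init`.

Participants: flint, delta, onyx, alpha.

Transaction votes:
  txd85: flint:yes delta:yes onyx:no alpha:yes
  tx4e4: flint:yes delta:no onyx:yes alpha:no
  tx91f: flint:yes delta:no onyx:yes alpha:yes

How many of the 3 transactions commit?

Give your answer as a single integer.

txd85: no from onyx -> abort (commits=0)
tx4e4: no from delta, alpha -> abort (commits=0)
tx91f: no from delta -> abort (commits=0)

Answer: 0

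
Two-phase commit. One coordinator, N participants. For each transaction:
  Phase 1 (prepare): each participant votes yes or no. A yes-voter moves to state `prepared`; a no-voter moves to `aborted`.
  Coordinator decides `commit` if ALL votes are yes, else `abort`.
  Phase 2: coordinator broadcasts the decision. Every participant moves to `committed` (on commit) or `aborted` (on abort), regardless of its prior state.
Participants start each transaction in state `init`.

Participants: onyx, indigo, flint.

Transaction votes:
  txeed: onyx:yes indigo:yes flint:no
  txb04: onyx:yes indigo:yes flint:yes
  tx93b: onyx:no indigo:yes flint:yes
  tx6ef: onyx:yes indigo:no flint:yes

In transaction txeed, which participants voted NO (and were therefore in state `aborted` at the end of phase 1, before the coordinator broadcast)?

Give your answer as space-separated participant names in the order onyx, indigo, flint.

Txn txeed phase 1: onyx yes -> prepared; indigo yes -> prepared; flint no -> aborted

Answer: flint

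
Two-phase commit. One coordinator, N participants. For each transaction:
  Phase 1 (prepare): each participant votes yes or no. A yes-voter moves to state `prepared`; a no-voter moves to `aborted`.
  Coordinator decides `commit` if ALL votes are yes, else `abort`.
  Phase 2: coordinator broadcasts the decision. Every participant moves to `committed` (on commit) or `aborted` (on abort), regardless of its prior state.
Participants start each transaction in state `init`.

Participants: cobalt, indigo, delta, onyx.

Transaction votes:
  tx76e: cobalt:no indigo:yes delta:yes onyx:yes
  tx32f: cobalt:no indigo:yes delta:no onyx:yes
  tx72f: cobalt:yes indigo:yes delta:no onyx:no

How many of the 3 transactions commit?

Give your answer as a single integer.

tx76e: no from cobalt -> abort (commits=0)
tx32f: no from cobalt, delta -> abort (commits=0)
tx72f: no from delta, onyx -> abort (commits=0)

Answer: 0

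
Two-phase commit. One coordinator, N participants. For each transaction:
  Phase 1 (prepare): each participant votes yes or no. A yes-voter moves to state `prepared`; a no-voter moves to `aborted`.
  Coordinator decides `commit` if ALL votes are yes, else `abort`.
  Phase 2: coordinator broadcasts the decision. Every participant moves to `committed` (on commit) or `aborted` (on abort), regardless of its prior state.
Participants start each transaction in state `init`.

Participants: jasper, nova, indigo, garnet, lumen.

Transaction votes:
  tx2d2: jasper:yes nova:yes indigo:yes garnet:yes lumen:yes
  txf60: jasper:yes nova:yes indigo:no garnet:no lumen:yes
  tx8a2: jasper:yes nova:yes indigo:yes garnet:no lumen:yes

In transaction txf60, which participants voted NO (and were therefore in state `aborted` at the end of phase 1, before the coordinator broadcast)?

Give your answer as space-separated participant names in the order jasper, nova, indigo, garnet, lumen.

Txn txf60 phase 1: jasper yes -> prepared; nova yes -> prepared; indigo no -> aborted; garnet no -> aborted; lumen yes -> prepared

Answer: indigo garnet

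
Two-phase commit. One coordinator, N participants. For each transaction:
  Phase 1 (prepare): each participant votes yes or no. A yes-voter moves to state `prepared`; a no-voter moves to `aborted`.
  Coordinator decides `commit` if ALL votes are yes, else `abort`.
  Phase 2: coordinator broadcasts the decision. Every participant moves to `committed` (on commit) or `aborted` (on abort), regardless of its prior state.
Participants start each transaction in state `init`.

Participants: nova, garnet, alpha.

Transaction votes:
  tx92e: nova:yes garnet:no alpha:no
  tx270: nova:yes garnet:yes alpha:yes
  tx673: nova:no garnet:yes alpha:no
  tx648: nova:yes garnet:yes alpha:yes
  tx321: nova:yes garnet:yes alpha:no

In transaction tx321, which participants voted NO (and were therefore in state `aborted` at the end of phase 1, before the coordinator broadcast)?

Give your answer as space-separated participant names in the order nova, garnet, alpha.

Answer: alpha

Derivation:
Txn tx321 phase 1: nova yes -> prepared; garnet yes -> prepared; alpha no -> aborted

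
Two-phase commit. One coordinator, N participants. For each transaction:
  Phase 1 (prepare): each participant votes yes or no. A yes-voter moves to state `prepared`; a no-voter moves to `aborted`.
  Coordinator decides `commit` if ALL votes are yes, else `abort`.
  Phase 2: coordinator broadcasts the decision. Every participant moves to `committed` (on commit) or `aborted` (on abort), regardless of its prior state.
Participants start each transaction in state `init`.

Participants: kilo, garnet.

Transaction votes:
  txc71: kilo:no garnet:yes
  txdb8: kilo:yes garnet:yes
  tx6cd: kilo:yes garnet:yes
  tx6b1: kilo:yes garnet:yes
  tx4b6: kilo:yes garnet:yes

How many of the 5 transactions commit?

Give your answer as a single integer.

txc71: no from kilo -> abort (commits=0)
txdb8: all yes -> commit (commits=1)
tx6cd: all yes -> commit (commits=2)
tx6b1: all yes -> commit (commits=3)
tx4b6: all yes -> commit (commits=4)

Answer: 4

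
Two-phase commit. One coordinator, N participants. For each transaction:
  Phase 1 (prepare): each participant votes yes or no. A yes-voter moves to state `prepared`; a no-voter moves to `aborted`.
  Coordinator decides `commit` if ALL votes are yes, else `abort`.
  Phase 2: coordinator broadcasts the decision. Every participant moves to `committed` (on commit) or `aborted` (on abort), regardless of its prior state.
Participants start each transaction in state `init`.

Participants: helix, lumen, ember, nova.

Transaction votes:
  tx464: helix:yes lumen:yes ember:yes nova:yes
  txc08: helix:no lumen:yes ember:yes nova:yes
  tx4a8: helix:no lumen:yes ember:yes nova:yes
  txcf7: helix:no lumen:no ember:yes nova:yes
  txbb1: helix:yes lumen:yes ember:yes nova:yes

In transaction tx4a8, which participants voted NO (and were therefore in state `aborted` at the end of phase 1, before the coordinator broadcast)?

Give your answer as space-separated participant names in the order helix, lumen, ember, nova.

Answer: helix

Derivation:
Txn tx4a8 phase 1: helix no -> aborted; lumen yes -> prepared; ember yes -> prepared; nova yes -> prepared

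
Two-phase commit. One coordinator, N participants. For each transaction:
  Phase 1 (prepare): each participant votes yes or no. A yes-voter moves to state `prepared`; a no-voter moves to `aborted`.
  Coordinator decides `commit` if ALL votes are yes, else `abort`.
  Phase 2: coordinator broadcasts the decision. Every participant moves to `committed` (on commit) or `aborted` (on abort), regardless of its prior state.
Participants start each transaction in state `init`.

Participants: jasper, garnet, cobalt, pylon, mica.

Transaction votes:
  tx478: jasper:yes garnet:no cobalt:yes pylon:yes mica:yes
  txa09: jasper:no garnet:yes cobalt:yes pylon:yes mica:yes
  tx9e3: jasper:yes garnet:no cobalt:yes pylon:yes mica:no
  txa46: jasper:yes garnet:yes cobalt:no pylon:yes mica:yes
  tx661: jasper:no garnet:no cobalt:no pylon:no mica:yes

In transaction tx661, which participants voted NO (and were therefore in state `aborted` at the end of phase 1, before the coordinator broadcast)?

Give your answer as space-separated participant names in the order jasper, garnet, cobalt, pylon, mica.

Txn tx661 phase 1: jasper no -> aborted; garnet no -> aborted; cobalt no -> aborted; pylon no -> aborted; mica yes -> prepared

Answer: jasper garnet cobalt pylon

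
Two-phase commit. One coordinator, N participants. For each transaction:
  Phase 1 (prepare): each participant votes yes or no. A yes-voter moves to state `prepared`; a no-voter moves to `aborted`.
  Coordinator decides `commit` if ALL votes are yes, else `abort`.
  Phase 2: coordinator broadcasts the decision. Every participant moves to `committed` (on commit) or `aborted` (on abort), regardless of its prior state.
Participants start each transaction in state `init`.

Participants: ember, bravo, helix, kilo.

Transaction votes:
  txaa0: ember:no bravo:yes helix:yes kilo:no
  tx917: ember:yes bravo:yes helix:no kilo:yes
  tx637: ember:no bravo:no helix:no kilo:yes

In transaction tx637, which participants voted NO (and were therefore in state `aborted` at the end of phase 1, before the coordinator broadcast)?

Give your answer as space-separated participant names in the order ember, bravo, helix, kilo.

Answer: ember bravo helix

Derivation:
Txn tx637 phase 1: ember no -> aborted; bravo no -> aborted; helix no -> aborted; kilo yes -> prepared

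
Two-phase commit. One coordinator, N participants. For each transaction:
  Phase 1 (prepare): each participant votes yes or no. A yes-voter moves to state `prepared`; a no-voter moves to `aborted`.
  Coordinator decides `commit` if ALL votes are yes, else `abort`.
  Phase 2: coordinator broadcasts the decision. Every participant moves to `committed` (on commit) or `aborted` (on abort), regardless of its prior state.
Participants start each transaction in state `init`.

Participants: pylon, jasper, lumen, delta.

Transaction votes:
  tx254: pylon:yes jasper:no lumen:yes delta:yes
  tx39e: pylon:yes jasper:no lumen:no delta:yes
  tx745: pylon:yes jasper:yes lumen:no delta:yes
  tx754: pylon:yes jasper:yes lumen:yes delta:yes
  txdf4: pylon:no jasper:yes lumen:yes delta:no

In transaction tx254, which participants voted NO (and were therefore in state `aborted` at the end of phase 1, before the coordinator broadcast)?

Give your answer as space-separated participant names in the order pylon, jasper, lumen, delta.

Txn tx254 phase 1: pylon yes -> prepared; jasper no -> aborted; lumen yes -> prepared; delta yes -> prepared

Answer: jasper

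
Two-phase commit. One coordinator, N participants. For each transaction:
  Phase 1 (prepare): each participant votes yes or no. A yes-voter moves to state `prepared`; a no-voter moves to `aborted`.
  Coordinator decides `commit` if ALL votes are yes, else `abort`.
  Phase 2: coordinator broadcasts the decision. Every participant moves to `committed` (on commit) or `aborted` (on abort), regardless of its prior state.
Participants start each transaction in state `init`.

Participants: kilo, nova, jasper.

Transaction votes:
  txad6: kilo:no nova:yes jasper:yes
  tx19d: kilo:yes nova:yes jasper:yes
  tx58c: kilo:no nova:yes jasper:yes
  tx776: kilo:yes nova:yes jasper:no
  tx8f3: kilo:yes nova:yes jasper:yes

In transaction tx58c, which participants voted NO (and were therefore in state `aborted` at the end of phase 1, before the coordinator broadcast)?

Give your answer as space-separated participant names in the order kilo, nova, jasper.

Answer: kilo

Derivation:
Txn tx58c phase 1: kilo no -> aborted; nova yes -> prepared; jasper yes -> prepared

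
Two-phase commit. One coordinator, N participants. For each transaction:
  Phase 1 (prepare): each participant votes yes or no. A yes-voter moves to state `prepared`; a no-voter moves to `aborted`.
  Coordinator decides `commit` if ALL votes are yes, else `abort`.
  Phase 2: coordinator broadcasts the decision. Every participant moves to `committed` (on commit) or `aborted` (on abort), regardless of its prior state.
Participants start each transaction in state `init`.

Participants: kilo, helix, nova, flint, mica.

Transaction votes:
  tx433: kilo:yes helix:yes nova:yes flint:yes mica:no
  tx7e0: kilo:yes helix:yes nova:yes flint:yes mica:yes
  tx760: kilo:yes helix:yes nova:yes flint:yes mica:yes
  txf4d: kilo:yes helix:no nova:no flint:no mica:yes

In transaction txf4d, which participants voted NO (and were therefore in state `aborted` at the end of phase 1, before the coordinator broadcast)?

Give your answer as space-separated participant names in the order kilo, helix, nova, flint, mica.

Txn txf4d phase 1: kilo yes -> prepared; helix no -> aborted; nova no -> aborted; flint no -> aborted; mica yes -> prepared

Answer: helix nova flint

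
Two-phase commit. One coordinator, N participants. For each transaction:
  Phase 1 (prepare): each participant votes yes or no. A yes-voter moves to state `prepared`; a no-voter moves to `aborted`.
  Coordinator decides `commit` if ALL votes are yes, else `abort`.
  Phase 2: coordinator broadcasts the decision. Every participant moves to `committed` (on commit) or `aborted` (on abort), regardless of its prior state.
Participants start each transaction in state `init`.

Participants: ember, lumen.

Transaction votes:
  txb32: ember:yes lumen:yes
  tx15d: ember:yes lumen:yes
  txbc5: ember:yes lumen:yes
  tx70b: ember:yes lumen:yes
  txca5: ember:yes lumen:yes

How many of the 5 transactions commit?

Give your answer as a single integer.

Answer: 5

Derivation:
txb32: all yes -> commit (commits=1)
tx15d: all yes -> commit (commits=2)
txbc5: all yes -> commit (commits=3)
tx70b: all yes -> commit (commits=4)
txca5: all yes -> commit (commits=5)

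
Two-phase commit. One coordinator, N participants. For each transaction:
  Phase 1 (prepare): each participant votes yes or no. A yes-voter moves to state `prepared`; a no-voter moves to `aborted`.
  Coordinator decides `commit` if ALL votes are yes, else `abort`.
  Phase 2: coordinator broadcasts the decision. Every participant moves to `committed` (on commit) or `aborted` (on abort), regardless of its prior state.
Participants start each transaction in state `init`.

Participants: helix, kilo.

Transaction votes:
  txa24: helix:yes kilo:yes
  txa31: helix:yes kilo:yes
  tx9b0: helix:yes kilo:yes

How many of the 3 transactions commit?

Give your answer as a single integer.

txa24: all yes -> commit (commits=1)
txa31: all yes -> commit (commits=2)
tx9b0: all yes -> commit (commits=3)

Answer: 3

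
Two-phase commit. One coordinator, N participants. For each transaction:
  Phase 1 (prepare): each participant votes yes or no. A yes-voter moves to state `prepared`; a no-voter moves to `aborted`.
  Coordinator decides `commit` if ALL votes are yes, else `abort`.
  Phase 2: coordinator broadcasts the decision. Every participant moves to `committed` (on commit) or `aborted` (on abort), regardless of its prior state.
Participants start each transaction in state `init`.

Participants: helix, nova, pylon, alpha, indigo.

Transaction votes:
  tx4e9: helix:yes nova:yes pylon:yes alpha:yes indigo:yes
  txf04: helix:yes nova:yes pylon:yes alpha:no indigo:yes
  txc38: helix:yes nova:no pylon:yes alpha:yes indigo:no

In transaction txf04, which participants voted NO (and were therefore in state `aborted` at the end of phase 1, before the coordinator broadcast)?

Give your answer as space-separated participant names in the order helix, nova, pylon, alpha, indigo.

Answer: alpha

Derivation:
Txn txf04 phase 1: helix yes -> prepared; nova yes -> prepared; pylon yes -> prepared; alpha no -> aborted; indigo yes -> prepared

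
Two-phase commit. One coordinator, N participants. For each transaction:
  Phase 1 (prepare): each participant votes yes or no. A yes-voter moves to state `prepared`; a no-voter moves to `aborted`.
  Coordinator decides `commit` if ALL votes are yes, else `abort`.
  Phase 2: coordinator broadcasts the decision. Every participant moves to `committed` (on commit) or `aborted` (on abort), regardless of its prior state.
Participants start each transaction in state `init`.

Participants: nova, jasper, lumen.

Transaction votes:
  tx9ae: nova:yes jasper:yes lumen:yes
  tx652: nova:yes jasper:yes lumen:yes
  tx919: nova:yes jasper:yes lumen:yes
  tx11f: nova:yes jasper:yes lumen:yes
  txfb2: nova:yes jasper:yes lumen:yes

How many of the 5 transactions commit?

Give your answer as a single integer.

tx9ae: all yes -> commit (commits=1)
tx652: all yes -> commit (commits=2)
tx919: all yes -> commit (commits=3)
tx11f: all yes -> commit (commits=4)
txfb2: all yes -> commit (commits=5)

Answer: 5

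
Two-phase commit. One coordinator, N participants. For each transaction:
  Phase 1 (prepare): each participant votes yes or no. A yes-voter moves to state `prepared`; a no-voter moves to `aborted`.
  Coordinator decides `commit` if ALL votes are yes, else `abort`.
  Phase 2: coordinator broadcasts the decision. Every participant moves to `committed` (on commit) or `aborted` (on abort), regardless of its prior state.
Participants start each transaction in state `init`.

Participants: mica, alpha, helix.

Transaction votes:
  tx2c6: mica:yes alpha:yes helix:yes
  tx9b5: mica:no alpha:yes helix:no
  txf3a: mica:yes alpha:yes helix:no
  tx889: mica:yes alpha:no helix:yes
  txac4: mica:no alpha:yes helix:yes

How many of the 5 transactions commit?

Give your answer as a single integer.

tx2c6: all yes -> commit (commits=1)
tx9b5: no from mica, helix -> abort (commits=1)
txf3a: no from helix -> abort (commits=1)
tx889: no from alpha -> abort (commits=1)
txac4: no from mica -> abort (commits=1)

Answer: 1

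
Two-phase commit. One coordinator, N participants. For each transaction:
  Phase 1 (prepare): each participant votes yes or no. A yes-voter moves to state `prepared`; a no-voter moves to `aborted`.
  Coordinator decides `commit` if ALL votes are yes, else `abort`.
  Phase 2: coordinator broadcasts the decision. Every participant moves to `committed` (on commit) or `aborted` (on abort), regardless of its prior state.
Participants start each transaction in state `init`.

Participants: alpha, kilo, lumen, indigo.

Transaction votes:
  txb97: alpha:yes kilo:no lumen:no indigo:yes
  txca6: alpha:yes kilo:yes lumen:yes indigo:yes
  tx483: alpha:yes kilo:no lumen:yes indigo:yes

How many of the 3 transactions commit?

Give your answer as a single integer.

txb97: no from kilo, lumen -> abort (commits=0)
txca6: all yes -> commit (commits=1)
tx483: no from kilo -> abort (commits=1)

Answer: 1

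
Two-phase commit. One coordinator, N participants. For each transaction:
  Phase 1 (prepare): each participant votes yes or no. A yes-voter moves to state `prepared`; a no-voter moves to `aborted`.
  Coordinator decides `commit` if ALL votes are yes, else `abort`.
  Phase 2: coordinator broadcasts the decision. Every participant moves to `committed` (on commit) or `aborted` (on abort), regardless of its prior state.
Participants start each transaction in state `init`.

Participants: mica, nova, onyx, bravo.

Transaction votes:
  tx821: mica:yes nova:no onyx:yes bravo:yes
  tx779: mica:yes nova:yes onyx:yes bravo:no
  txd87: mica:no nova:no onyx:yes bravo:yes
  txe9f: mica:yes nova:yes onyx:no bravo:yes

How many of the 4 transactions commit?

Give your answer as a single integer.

Answer: 0

Derivation:
tx821: no from nova -> abort (commits=0)
tx779: no from bravo -> abort (commits=0)
txd87: no from mica, nova -> abort (commits=0)
txe9f: no from onyx -> abort (commits=0)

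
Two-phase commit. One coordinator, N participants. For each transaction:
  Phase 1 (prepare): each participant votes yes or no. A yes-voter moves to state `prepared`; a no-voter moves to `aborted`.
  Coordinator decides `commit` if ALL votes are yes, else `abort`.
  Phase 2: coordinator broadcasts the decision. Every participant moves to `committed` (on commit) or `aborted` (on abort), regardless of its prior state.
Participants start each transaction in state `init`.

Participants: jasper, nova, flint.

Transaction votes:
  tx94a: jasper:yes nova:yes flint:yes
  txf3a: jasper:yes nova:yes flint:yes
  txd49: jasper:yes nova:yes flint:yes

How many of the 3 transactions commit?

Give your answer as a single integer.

Answer: 3

Derivation:
tx94a: all yes -> commit (commits=1)
txf3a: all yes -> commit (commits=2)
txd49: all yes -> commit (commits=3)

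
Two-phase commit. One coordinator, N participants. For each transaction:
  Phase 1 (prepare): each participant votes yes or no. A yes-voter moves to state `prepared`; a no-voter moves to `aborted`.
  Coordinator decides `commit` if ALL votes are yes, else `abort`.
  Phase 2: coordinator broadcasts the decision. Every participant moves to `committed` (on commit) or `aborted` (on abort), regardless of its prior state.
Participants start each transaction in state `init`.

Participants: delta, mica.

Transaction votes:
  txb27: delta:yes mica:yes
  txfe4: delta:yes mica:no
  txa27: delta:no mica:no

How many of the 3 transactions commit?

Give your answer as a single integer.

Answer: 1

Derivation:
txb27: all yes -> commit (commits=1)
txfe4: no from mica -> abort (commits=1)
txa27: no from delta, mica -> abort (commits=1)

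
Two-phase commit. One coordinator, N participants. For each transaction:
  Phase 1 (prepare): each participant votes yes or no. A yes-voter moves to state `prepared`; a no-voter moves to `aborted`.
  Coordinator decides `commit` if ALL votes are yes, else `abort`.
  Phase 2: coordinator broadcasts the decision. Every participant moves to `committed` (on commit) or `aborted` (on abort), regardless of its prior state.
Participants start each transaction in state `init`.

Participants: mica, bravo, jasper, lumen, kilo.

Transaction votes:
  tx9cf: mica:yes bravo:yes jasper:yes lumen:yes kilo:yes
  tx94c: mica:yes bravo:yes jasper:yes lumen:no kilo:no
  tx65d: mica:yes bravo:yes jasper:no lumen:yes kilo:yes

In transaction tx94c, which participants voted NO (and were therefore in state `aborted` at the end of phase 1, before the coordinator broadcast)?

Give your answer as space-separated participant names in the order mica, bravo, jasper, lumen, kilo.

Txn tx94c phase 1: mica yes -> prepared; bravo yes -> prepared; jasper yes -> prepared; lumen no -> aborted; kilo no -> aborted

Answer: lumen kilo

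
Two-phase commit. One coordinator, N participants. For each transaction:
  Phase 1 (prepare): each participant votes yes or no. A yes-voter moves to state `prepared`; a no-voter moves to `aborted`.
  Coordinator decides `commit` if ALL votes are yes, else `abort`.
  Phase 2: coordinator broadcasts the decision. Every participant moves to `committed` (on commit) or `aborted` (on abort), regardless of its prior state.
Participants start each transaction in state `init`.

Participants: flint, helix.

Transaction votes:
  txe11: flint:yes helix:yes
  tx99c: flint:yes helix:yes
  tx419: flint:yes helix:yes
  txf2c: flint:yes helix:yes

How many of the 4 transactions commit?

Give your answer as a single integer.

Answer: 4

Derivation:
txe11: all yes -> commit (commits=1)
tx99c: all yes -> commit (commits=2)
tx419: all yes -> commit (commits=3)
txf2c: all yes -> commit (commits=4)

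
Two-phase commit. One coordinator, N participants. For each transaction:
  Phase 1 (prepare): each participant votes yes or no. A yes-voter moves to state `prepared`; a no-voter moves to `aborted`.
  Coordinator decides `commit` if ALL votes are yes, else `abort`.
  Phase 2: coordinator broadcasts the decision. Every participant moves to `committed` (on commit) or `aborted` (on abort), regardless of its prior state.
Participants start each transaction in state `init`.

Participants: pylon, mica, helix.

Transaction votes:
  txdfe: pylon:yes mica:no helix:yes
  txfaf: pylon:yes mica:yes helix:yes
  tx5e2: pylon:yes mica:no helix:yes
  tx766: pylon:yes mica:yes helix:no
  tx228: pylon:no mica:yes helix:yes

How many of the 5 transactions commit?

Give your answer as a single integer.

Answer: 1

Derivation:
txdfe: no from mica -> abort (commits=0)
txfaf: all yes -> commit (commits=1)
tx5e2: no from mica -> abort (commits=1)
tx766: no from helix -> abort (commits=1)
tx228: no from pylon -> abort (commits=1)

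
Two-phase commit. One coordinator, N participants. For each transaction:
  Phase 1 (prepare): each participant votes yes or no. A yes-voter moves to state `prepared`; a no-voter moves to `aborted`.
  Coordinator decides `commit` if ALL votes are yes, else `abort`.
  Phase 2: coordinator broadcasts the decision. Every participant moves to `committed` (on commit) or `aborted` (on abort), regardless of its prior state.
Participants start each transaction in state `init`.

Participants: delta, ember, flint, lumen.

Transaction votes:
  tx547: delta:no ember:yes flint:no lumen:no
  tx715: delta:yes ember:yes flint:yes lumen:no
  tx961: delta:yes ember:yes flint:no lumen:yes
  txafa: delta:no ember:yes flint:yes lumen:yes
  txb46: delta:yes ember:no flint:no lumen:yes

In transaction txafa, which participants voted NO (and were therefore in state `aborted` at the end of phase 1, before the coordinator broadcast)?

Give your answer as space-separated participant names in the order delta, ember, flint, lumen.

Answer: delta

Derivation:
Txn txafa phase 1: delta no -> aborted; ember yes -> prepared; flint yes -> prepared; lumen yes -> prepared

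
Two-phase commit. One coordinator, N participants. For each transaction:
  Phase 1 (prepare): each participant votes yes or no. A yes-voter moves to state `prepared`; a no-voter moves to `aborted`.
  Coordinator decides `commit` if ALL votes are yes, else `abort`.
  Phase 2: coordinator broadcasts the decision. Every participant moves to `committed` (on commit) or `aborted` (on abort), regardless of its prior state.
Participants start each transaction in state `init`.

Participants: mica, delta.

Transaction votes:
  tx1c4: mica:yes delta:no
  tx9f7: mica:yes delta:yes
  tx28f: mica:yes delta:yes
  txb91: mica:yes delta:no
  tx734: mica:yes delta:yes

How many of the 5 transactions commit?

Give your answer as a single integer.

Answer: 3

Derivation:
tx1c4: no from delta -> abort (commits=0)
tx9f7: all yes -> commit (commits=1)
tx28f: all yes -> commit (commits=2)
txb91: no from delta -> abort (commits=2)
tx734: all yes -> commit (commits=3)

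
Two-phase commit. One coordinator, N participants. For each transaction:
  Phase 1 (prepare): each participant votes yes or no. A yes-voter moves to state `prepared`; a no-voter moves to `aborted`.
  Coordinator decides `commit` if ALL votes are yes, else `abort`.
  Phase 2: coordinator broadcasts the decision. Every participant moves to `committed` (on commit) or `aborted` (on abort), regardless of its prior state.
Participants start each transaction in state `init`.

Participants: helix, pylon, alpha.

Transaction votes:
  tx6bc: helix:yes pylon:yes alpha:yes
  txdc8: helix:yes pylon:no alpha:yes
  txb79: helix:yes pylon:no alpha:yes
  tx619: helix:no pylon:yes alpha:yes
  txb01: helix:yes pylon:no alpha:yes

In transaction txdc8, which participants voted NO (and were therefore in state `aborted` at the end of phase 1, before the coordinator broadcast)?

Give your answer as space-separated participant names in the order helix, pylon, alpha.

Answer: pylon

Derivation:
Txn txdc8 phase 1: helix yes -> prepared; pylon no -> aborted; alpha yes -> prepared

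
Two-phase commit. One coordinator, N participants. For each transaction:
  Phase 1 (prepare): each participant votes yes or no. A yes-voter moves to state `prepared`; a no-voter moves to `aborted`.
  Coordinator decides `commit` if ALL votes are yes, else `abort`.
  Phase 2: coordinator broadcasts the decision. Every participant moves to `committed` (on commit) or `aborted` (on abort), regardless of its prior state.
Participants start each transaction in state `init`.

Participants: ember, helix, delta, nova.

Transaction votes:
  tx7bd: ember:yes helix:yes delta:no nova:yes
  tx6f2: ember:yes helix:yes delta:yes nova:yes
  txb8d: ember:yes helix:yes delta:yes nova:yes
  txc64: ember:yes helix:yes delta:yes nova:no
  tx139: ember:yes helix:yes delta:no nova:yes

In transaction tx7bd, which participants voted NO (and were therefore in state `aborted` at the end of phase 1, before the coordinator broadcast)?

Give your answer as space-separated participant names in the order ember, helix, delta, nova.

Answer: delta

Derivation:
Txn tx7bd phase 1: ember yes -> prepared; helix yes -> prepared; delta no -> aborted; nova yes -> prepared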